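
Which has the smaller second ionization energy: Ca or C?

Ca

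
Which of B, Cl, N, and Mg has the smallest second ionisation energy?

Mg

The second ionization energy removes an electron from the +1 ion. For each element: B⁺ still has 2 valence electrons; Cl⁺ still has 6 valence electrons; N⁺ still has 4 valence electrons; Mg⁺ still has 1 valence electron.
All are still removing valence electrons, so compare the +1 ions as you would atoms: IE_2 generally rises across a period (higher Z_eff) and falls down a group (larger shell), subject to the usual subshell exceptions.
Valence configurations: B⁺ [He]2s², Cl⁺ [Ne]3s²3p⁴, N⁺ [He]2s²2p², Mg⁺ [Ne]3s¹.
The numbers (kJ/mol): B 2427, Cl 2298, N 2856, Mg 1451.
Overall IE_2 order: Mg < Cl < B < N.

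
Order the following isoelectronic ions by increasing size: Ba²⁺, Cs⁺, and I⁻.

All of these have 54 electrons, so size is governed by nuclear charge alone: the more protons, the stronger the pull on the same electron cloud, and the smaller the ion.
Nuclear charges: Ba²⁺ (Z=56), Cs⁺ (Z=55), I⁻ (Z=53).
Smallest to largest: Ba²⁺ < Cs⁺ < I⁻.

Ba²⁺ < Cs⁺ < I⁻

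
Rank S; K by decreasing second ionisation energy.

K, S

After 1 electron has been removed, what remains? S⁺ still has 5 valence electrons; K⁺ is the bare [Ar] core.
Core electrons are held far more tightly than valence electrons, so K tops the IE_2 order.
Approximate IE_2 values (kJ/mol): S 2252, K 3052.
Putting it together, IE_2: S < K.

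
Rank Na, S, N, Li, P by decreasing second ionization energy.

Li, Na, N, S, P

Consider each +1 ion: Na⁺ is the bare [Ne] core; S⁺ still has 5 valence electrons; N⁺ still has 4 valence electrons; Li⁺ is the bare [He] core; P⁺ still has 4 valence electrons.
Breaking into a closed-shell core is much more expensive than removing a leftover valence electron — Na and Li have the largest IE_2 here.
Valence configurations: S⁺ [Ne]3s²3p³, N⁺ [He]2s²2p², P⁺ [Ne]3s²3p².
The numbers (kJ/mol): Na 4562, S 2252, N 2856, Li 7298, P 1907.
Overall IE_2 order: P < S < N < Na < Li.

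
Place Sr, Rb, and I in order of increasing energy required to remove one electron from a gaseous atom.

Rb < Sr < I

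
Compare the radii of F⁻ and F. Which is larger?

F⁻

Forming F⁻ adds 1 electron to F. More electron–electron repulsion in the same shell, with unchanged nuclear charge, lets the cloud expand.
An anion is larger than its parent atom: F⁻ > F.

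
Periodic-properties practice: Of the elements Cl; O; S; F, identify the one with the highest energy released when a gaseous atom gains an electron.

O is in period 2, group 16; F is in period 2, group 17; S is in period 3, group 16; Cl is in period 3, group 17.
Atoms with high Z_eff and room in the valence shell (especially the halogens) have the most exothermic electron affinities.
These span different periods and groups, so the two trends combine.
S > O: this pair runs against the simple trend — see the exception note.
F > S: relative to S, both the across-period and down-group shifts push F's electron affinity up.
Cl > F: this pair runs against the simple trend — see the exception note.
Note the exception: S has a higher electron affinity than O, contrary to the simple trend — the compact 2p subshell of O repels the added electron more than S's larger 3p does.
Note the exception: Cl has a higher electron affinity than F, contrary to the simple trend — F's small 2p subshell makes the incoming electron feel strong e⁻–e⁻ repulsion, so Cl actually releases more energy on gaining an electron.
For reference (kJ/mol): O 141, F 328, S 200, Cl 349.
The highest energy released when a gaseous atom gains an electron among these belongs to Cl.

Cl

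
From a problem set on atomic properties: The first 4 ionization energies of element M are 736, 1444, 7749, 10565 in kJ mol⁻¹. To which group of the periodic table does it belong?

Look for the largest jump between consecutive ionization energies: IE3/IE2 ≈ 5.4, far larger than any earlier ratio.
That jump marks the point where a core electron is being removed. So the atom has 2 valence electrons.
A main-group element with 2 valence electrons is in group 2.

Group 2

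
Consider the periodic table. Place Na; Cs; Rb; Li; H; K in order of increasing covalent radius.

H is in period 1, group 1; Li is in period 2, group 1; Na is in period 3, group 1; K is in period 4, group 1; Rb is in period 5, group 1; Cs is in period 6, group 1.
Atomic radius shrinks across a period as nuclear charge pulls the same shell inward, and grows down a group as new shells are added.
All are in group 1, so atomic radius increases down the group.
So from smallest to largest: H < Li < Na < K < Rb < Cs.

H < Li < Na < K < Rb < Cs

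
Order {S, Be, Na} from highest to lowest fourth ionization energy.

Be > Na > S

Consider each +3 ion: S³⁺ still has 3 valence electrons; Be³⁺ is already 1 electron into the core; Na³⁺ is already 2 electrons into the core.
Breaking into a closed-shell core is much more expensive than removing a leftover valence electron — Na and Be have the largest IE_4 here.
Tabulated IE_4 (kJ/mol): S 4556, Be 21007, Na 9543.
Overall IE_4 order: S < Na < Be.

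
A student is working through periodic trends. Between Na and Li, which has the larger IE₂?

IE_2 is the cost of taking one more electron from the +1 cation: Na⁺ is the bare [Ne] core; Li⁺ is the bare [He] core.
All of these are removing an electron from a noble-gas core or deeper; the smaller core (lower principal quantum number) is held far more tightly, and within a period the higher nuclear charge binds the same core more tightly.
The numbers (kJ/mol): Na 4562, Li 7298.
Putting it together, IE_2: Na < Li.

Li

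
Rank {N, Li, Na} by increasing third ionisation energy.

N < Na < Li

After 2 electrons have been removed, what remains? N²⁺ still has 3 valence electrons; Li²⁺ is already 1 electron into the core; Na²⁺ is already 1 electron into the core.
Breaking into a closed-shell core is much more expensive than removing a leftover valence electron — Na and Li have the largest IE_3 here.
Approximate IE_3 values (kJ/mol): N 4578, Li 11815, Na 6910.
Overall IE_3 order: N < Na < Li.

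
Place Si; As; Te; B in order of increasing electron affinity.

B, As, Si, Te

B is in period 2, group 13; Si is in period 3, group 14; As is in period 4, group 15; Te is in period 5, group 16.
EA tends to increase across a period and decrease down a group, though the pattern is less regular than for IE or radius.
These sit on a diagonal, where the across-period and down-group effects partly cancel.
As > B: the two effects oppose for this pair; the across-period effect wins (78 vs 27 kJ/mol).
Si > As: the two effects oppose for this pair; the down-group effect wins (134 vs 78 kJ/mol).
Te > Si: period and group pull opposite ways; the across-period shift dominates (190 vs 134 kJ/mol).
For reference (kJ/mol): B 27, Si 134, As 78, Te 190.
So from lowest to highest: B < As < Si < Te.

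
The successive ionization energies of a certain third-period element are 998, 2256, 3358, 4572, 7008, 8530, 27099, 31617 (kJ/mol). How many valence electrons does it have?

Look for the largest jump between consecutive ionization energies: IE7/IE6 ≈ 3.2, far larger than any earlier ratio.
That jump marks the point where a core electron is being removed. So the atom has 6 valence electrons.

6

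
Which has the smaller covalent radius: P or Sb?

P

P is in period 3, group 15; Sb is in period 5, group 15.
Moving right in a period, electrons are added to the same shell under a stronger nuclear pull, so atoms get smaller; moving down, a new shell is opened and atoms get larger.
All are in group 15, so atomic radius increases down the group.
So P has the smaller covalent radius (P < Sb).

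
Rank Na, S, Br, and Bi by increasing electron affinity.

Na, Bi, S, Br

Na is in period 3, group 1; S is in period 3, group 16; Br is in period 4, group 17; Bi is in period 6, group 15.
Adding an electron releases more energy for atoms nearer the top right (short of the noble gases).
Neither a single period nor a single group — weigh both effects.
Bi > Na: the two effects oppose for this pair; the across-period effect wins (91 vs 53 kJ/mol).
S > Bi: both effects reinforce here, so S is clearly the higher of the two.
Br > S: the two effects oppose for this pair; the across-period effect wins (325 vs 200 kJ/mol).
Tabulated electron affinity (kJ/mol): Na 53, S 200, Br 325, Bi 91.
So from lowest to highest: Na < Bi < S < Br.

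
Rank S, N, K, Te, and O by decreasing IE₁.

N > O > S > Te > K

N is in period 2, group 15; O is in period 2, group 16; S is in period 3, group 16; K is in period 4, group 1; Te is in period 5, group 16.
IE₁ increases left→right with effective nuclear charge and decreases top→bottom as the valence shell moves farther out.
These span different periods and groups, so the two trends combine.
Te > K: the two effects oppose for this pair; the across-period effect wins (869 vs 419 kJ/mol).
S > Te: S sits above Te in group 16, so the down-group effect alone puts S higher.
O > S: they share group 16; the group trend gives O the larger value.
N > O: this pair runs against the simple trend — see the exception note.
Note the exception: N has a higher first ionization energy than O, contrary to the simple trend — pairing an electron in O's 2p⁴ costs repulsion energy, so O ionizes more easily than half-filled N (2p³).
Approximate values (kJ/mol): N 1402, O 1314, S 1000, K 419, Te 869.
So from highest to lowest: N > O > S > Te > K.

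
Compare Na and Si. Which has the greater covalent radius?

Na is in period 3, group 1; Si is in period 3, group 14.
Atomic radius shrinks across a period as nuclear charge pulls the same shell inward, and grows down a group as new shells are added.
All lie in period 3, so atomic radius increases right to left.
So Na has the greater covalent radius (Na > Si).

Na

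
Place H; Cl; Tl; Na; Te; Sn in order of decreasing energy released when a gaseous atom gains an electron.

Cl > Te > Sn > H > Na > Tl

H is in period 1, group 1; Na is in period 3, group 1; Cl is in period 3, group 17; Sn is in period 5, group 14; Te is in period 5, group 16; Tl is in period 6, group 13.
EA tends to increase across a period and decrease down a group, though the pattern is less regular than for IE or radius.
Neither a single period nor a single group — weigh both effects.
Na > Tl: period and group pull opposite ways; the down-group shift dominates (53 vs 19 kJ/mol).
H > Na: H sits above Na in group 1, so the down-group effect alone puts H higher.
Sn > H: the two effects oppose for this pair; the across-period effect wins (107 vs 73 kJ/mol).
Te > Sn: Te lies to the right of Sn in period 5, so the across-period effect alone puts Te higher.
Cl > Te: both effects reinforce here, so Cl is clearly the higher of the two.
Approximate values (kJ/mol): H 73, Na 53, Cl 349, Sn 107, Te 190, Tl 19.
So from highest to lowest: Cl > Te > Sn > H > Na > Tl.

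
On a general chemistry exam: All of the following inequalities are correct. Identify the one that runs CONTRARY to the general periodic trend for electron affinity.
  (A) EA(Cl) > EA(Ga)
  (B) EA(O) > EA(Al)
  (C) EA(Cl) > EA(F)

(C)

The general trend: electron affinity increases across a period and decreases down a group.
(A) Cl (period 3, group 17) vs Ga (period 4, group 13): the stated order agrees with the simple trend.
(B) O (period 2, group 16) vs Al (period 3, group 13): the stated order agrees with the simple trend.
(C) Cl (period 3, group 17) vs F (period 2, group 17): the stated order contradicts the simple trend.
The exception is (C): F's small 2p subshell makes the incoming electron feel strong e⁻–e⁻ repulsion, so Cl actually releases more energy on gaining an electron.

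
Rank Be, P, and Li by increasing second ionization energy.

Be < P < Li

The second ionization energy removes an electron from the +1 ion. For each element: Be⁺ still has 1 valence electron; P⁺ still has 4 valence electrons; Li⁺ is the bare [He] core.
Core electrons are held far more tightly than valence electrons, so Li tops the IE_2 order.
Valence configurations: Be⁺ [He]2s¹, P⁺ [Ne]3s²3p².
Approximate IE_2 values (kJ/mol): Be 1757, P 1907, Li 7298.
Putting it together, IE_2: Be < P < Li.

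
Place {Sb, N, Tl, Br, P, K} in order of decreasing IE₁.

N > Br > P > Sb > Tl > K

N is in period 2, group 15; P is in period 3, group 15; K is in period 4, group 1; Br is in period 4, group 17; Sb is in period 5, group 15; Tl is in period 6, group 13.
First ionization energy rises across a period (greater Z_eff holds electrons more tightly) and falls down a group (valence electrons are farther from the nucleus).
Neither a single period nor a single group — weigh both effects.
Tl > K: period and group pull opposite ways; the across-period shift dominates (589 vs 419 kJ/mol).
Sb > Tl: both effects reinforce here, so Sb is clearly the higher of the two.
P > Sb: P sits above Sb in group 15, so the down-group effect alone puts P higher.
Br > P: the two effects oppose for this pair; the across-period effect wins (1140 vs 1012 kJ/mol).
N > Br: period and group pull opposite ways; the down-group shift dominates (1402 vs 1140 kJ/mol).
Tabulated first ionization energy (kJ/mol): N 1402, P 1012, K 419, Br 1140, Sb 831, Tl 589.
So from highest to lowest: N > Br > P > Sb > Tl > K.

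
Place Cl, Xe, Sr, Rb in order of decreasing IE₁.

Cl, Xe, Sr, Rb

Cl is in period 3, group 17; Rb is in period 5, group 1; Sr is in period 5, group 2; Xe is in period 5, group 18.
First ionization energy rises across a period (greater Z_eff holds electrons more tightly) and falls down a group (valence electrons are farther from the nucleus).
Neither a single period nor a single group — weigh both effects.
Sr > Rb: Sr lies to the right of Rb in period 5, so the across-period effect alone puts Sr higher.
Xe > Sr: Xe lies to the right of Sr in period 5, so the across-period effect alone puts Xe higher.
Cl > Xe: the two effects oppose for this pair; the down-group effect wins (1251 vs 1170 kJ/mol).
For reference (kJ/mol): Cl 1251, Rb 403, Sr 550, Xe 1170.
So from highest to lowest: Cl > Xe > Sr > Rb.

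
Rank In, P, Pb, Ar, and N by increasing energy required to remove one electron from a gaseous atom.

In < Pb < P < N < Ar

N is in period 2, group 15; P is in period 3, group 15; Ar is in period 3, group 18; In is in period 5, group 13; Pb is in period 6, group 14.
Across a period the outer electron is held more tightly (higher IE₁); down a group it sits in a higher shell, more shielded, and comes off more easily.
Here both period and group differ, so the two effects have to be weighed against each other.
Pb > In: period and group pull opposite ways; the across-period shift dominates (716 vs 558 kJ/mol).
P > Pb: both effects reinforce here, so P is clearly the higher of the two.
N > P: N sits above P in group 15, so the down-group effect alone puts N higher.
Ar > N: the two effects oppose for this pair; the across-period effect wins (1521 vs 1402 kJ/mol).
For reference (kJ/mol): N 1402, P 1012, Ar 1521, In 558, Pb 716.
So from lowest to highest: In < Pb < P < N < Ar.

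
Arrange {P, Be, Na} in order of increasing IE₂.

Be < P < Na

The second ionization energy removes an electron from the +1 ion. For each element: P⁺ still has 4 valence electrons; Be⁺ still has 1 valence electron; Na⁺ is the bare [Ne] core.
Pulling an electron out of a noble-gas core costs far more than removing a remaining valence electron, so Na sits at the high end of IE_2.
Valence configurations: P⁺ [Ne]3s²3p², Be⁺ [He]2s¹.
Tabulated IE_2 (kJ/mol): P 1907, Be 1757, Na 4562.
Hence IE_2: Be < P < Na.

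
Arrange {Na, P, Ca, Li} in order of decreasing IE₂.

Li, Na, P, Ca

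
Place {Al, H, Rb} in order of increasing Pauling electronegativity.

Rb < Al < H

H is in period 1, group 1; Al is in period 3, group 13; Rb is in period 5, group 1.
EN rises left→right (higher Z_eff, smaller atoms) and falls top→bottom (larger, more shielded atoms).
These span different periods and groups, so the two trends combine.
Al > Rb: relative to Rb, both the across-period and down-group shifts push Al's electronegativity up.
H > Al: the two effects oppose for this pair; the down-group effect wins (2.20 vs 1.61).
Tabulated electronegativity (Pauling): H 2.20, Al 1.61, Rb 0.82.
So from lowest to highest: Rb < Al < H.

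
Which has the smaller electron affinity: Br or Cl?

Cl is in period 3, group 17; Br is in period 4, group 17.
EA tends to increase across a period and decrease down a group, though the pattern is less regular than for IE or radius.
All are in group 17, so electron affinity increases up the group.
So Br has the smaller electron affinity (Br < Cl).

Br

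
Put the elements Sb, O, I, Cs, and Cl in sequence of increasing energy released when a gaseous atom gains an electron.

Cs < Sb < O < I < Cl

O is in period 2, group 16; Cl is in period 3, group 17; Sb is in period 5, group 15; I is in period 5, group 17; Cs is in period 6, group 1.
Electron affinity generally becomes more exothermic across a period toward the halogens and less exothermic down a group.
Neither a single period nor a single group — weigh both effects.
Sb > Cs: relative to Cs, both the across-period and down-group shifts push Sb's electron affinity up.
O > Sb: both effects reinforce here, so O is clearly the higher of the two.
I > O: the two effects oppose for this pair; the across-period effect wins (295 vs 141 kJ/mol).
Cl > I: they share group 17; the group trend gives Cl the larger value.
Tabulated electron affinity (kJ/mol): O 141, Cl 349, Sb 103, I 295, Cs 46.
So from lowest to highest: Cs < Sb < O < I < Cl.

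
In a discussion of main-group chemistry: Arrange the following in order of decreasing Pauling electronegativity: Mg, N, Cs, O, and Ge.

EN rises left→right (higher Z_eff, smaller atoms) and falls top→bottom (larger, more shielded atoms).
Here both period and group differ, so the two effects have to be weighed against each other.
Mg > Cs: relative to Cs, both the across-period and down-group shifts push Mg's electronegativity up.
Ge > Mg: the two effects oppose for this pair; the across-period effect wins (2.01 vs 1.31).
N > Ge: both effects reinforce here, so N is clearly the higher of the two.
O > N: both are in period 2; the period trend gives O the larger value.
Approximate values (Pauling): N 3.04, O 3.44, Mg 1.31, Ge 2.01, Cs 0.79.
So from highest to lowest: O > N > Ge > Mg > Cs.

O > N > Ge > Mg > Cs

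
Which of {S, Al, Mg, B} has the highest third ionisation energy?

Mg

Consider each +2 ion: S²⁺ still has 4 valence electrons; Al²⁺ still has 1 valence electron; Mg²⁺ is the bare [Ne] core; B²⁺ still has 1 valence electron.
Core electrons are held far more tightly than valence electrons, so Mg tops the IE_3 order.
Valence configurations: S²⁺ [Ne]3s²3p², Al²⁺ [Ne]3s¹, B²⁺ [He]2s¹.
Tabulated IE_3 (kJ/mol): S 3357, Al 2745, Mg 7733, B 3660.
Putting it together, IE_3: Al < S < B < Mg.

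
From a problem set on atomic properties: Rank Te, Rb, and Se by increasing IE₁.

Rb, Te, Se

IE₁ increases left→right with effective nuclear charge and decreases top→bottom as the valence shell moves farther out.
These span different periods and groups, so the two trends combine.
Te > Rb: Te lies to the right of Rb in period 5, so the across-period effect alone puts Te higher.
Se > Te: they share group 16; the group trend gives Se the larger value.
Tabulated first ionization energy (kJ/mol): Se 941, Rb 403, Te 869.
So from lowest to highest: Rb < Te < Se.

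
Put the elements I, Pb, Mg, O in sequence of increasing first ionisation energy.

Pb < Mg < I < O

Across a period the outer electron is held more tightly (higher IE₁); down a group it sits in a higher shell, more shielded, and comes off more easily.
Here both period and group differ, so the two effects have to be weighed against each other.
Mg > Pb: the two effects oppose for this pair; the down-group effect wins (738 vs 716 kJ/mol).
I > Mg: the two effects oppose for this pair; the across-period effect wins (1008 vs 738 kJ/mol).
O > I: period and group pull opposite ways; the down-group shift dominates (1314 vs 1008 kJ/mol).
Tabulated first ionization energy (kJ/mol): O 1314, Mg 738, I 1008, Pb 716.
So from lowest to highest: Pb < Mg < I < O.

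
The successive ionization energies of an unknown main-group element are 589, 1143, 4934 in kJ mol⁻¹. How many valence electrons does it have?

Look for the largest jump between consecutive ionization energies: IE3/IE2 ≈ 4.3, far larger than any earlier ratio.
That jump marks the point where a core electron is being removed. So the atom has 2 valence electrons.

2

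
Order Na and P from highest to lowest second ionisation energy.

Na > P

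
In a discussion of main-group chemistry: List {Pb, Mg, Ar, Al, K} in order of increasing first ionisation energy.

Mg is in period 3, group 2; Al is in period 3, group 13; Ar is in period 3, group 18; K is in period 4, group 1; Pb is in period 6, group 14.
First ionization energy rises across a period (greater Z_eff holds electrons more tightly) and falls down a group (valence electrons are farther from the nucleus).
Here both period and group differ, so the two effects have to be weighed against each other.
Al > K: both effects reinforce here, so Al is clearly the higher of the two.
Pb > Al: the two effects oppose for this pair; the across-period effect wins (716 vs 578 kJ/mol).
Mg > Pb: the two effects oppose for this pair; the down-group effect wins (738 vs 716 kJ/mol).
Ar > Mg: both are in period 3; the period trend gives Ar the larger value.
Note the exception: Mg has a higher first ionization energy than Al, contrary to the simple trend — Al's single 3p electron is easier to remove than one from Mg's filled 3s².
Tabulated first ionization energy (kJ/mol): Mg 738, Al 578, Ar 1521, K 419, Pb 716.
So from lowest to highest: K < Al < Pb < Mg < Ar.

K < Al < Pb < Mg < Ar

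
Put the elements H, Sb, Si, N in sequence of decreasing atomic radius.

H is in period 1, group 1; N is in period 2, group 15; Si is in period 3, group 14; Sb is in period 5, group 15.
Radius decreases left→right (rising Z_eff, same n) and increases top→bottom (higher n).
Neither a single period nor a single group — weigh both effects.
N > H: period and group pull opposite ways; the down-group shift dominates (71 vs 32 pm).
Si > N: relative to N, both the across-period and down-group shifts push Si's atomic radius up.
Sb > Si: the two effects oppose for this pair; the down-group effect wins (140 vs 116 pm).
Approximate values (pm): H 32, N 71, Si 116, Sb 140.
So from largest to smallest: Sb > Si > N > H.

Sb, Si, N, H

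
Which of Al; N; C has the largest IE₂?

After 1 electron has been removed, what remains? Al⁺ still has 2 valence electrons; N⁺ still has 4 valence electrons; C⁺ still has 3 valence electrons.
All are still removing valence electrons, so compare the +1 ions as you would atoms: IE_2 generally rises across a period (higher Z_eff) and falls down a group (larger shell), subject to the usual subshell exceptions.
Valence configurations: Al⁺ [Ne]3s², N⁺ [He]2s²2p², C⁺ [He]2s²2p¹.
Approximate IE_2 values (kJ/mol): Al 1817, N 2856, C 2353.
Overall IE_2 order: Al < C < N.

N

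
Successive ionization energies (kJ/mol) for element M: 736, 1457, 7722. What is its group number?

Group 2

Look for the largest jump between consecutive ionization energies: IE3/IE2 ≈ 5.3, far larger than any earlier ratio.
That jump marks the point where a core electron is being removed. So the atom has 2 valence electrons.
A main-group element with 2 valence electrons is in group 2.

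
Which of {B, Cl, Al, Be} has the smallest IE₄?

Cl

Consider each +3 ion: B³⁺ is the bare [He] core; Cl³⁺ still has 4 valence electrons; Al³⁺ is the bare [Ne] core; Be³⁺ is already 1 electron into the core.
Core electrons are held far more tightly than valence electrons, so Al, Be and B top the IE_4 order.
Approximate IE_4 values (kJ/mol): B 25026, Cl 5159, Al 11577, Be 21007.
Putting it together, IE_4: Cl < Al < Be < B.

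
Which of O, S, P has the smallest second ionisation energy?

P

After 1 electron has been removed, what remains? O⁺ still has 5 valence electrons; S⁺ still has 5 valence electrons; P⁺ still has 4 valence electrons.
All are still removing valence electrons, so compare the +1 ions as you would atoms: IE_2 generally rises across a period (higher Z_eff) and falls down a group (larger shell), subject to the usual subshell exceptions.
Valence configurations: O⁺ [He]2s²2p³, S⁺ [Ne]3s²3p³, P⁺ [Ne]3s²3p².
Tabulated IE_2 (kJ/mol): O 3388, S 2252, P 1907.
Overall IE_2 order: P < S < O.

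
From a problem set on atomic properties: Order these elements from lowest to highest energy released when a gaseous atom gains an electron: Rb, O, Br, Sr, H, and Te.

Atoms with high Z_eff and room in the valence shell (especially the halogens) have the most exothermic electron affinities.
These span different periods and groups, so the two trends combine.
Rb > Sr: this pair runs against the simple trend — see the exception note.
H > Rb: H sits above Rb in group 1, so the down-group effect alone puts H higher.
O > H: period and group pull opposite ways; the across-period shift dominates (141 vs 73 kJ/mol).
Te > O: this pair runs against the simple trend — see the exception note.
Br > Te: both effects reinforce here, so Br is clearly the higher of the two.
Note the exception: Rb has a higher electron affinity than Sr, contrary to the simple trend — adding an electron to Sr (ns²) has to open a new, higher-energy np subshell, which is unfavourable.
Note the exception: Te has a higher electron affinity than O, contrary to the simple trend — O's compact 2p subshell gives strong electron–electron repulsion on the added electron.
Approximate values (kJ/mol): H 73, O 141, Br 325, Rb 47, Sr 5, Te 190.
So from lowest to highest: Sr < Rb < H < O < Te < Br.

Sr, Rb, H, O, Te, Br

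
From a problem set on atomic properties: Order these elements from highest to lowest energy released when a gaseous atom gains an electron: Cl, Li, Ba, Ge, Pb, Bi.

Cl > Ge > Bi > Li > Pb > Ba

Li is in period 2, group 1; Cl is in period 3, group 17; Ge is in period 4, group 14; Ba is in period 6, group 2; Pb is in period 6, group 14; Bi is in period 6, group 15.
Electron affinity generally becomes more exothermic across a period toward the halogens and less exothermic down a group.
Here both period and group differ, so the two effects have to be weighed against each other.
Pb > Ba: Pb lies to the right of Ba in period 6, so the across-period effect alone puts Pb higher.
Li > Pb: the two effects oppose for this pair; the down-group effect wins (60 vs 35 kJ/mol).
Bi > Li: period and group pull opposite ways; the across-period shift dominates (91 vs 60 kJ/mol).
Ge > Bi: period and group pull opposite ways; the down-group shift dominates (119 vs 91 kJ/mol).
Cl > Ge: both effects reinforce here, so Cl is clearly the higher of the two.
Tabulated electron affinity (kJ/mol): Li 60, Cl 349, Ge 119, Ba 14, Pb 35, Bi 91.
So from highest to lowest: Cl > Ge > Bi > Li > Pb > Ba.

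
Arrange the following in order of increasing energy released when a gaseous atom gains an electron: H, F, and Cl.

H < F < Cl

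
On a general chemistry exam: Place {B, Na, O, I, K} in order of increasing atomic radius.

O < B < I < Na < K

Across a period the added protons contract the valence shell; down a group each new principal shell makes the atom larger.
Neither a single period nor a single group — weigh both effects.
B > O: B lies to the left of O in period 2, so the across-period effect alone puts B larger.
I > B: the two effects oppose for this pair; the down-group effect wins (133 vs 85 pm).
Na > I: period and group pull opposite ways; the across-period shift dominates (155 vs 133 pm).
K > Na: K sits below Na in group 1, so the down-group effect alone puts K larger.
Approximate values (pm): B 85, O 63, Na 155, K 196, I 133.
So from smallest to largest: O < B < I < Na < K.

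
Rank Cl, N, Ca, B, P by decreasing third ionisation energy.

Consider each +2 ion: Cl²⁺ still has 5 valence electrons; N²⁺ still has 3 valence electrons; Ca²⁺ is the bare [Ar] core; B²⁺ still has 1 valence electron; P²⁺ still has 3 valence electrons.
Breaking into a closed-shell core is much more expensive than removing a leftover valence electron — Ca has the largest IE_3 here.
Valence configurations: Cl²⁺ [Ne]3s²3p³, N²⁺ [He]2s²2p¹, B²⁺ [He]2s¹, P²⁺ [Ne]3s²3p¹.
The numbers (kJ/mol): Cl 3822, N 4578, Ca 4912, B 3660, P 2914.
Hence IE_3: P < B < Cl < N < Ca.

Ca > N > Cl > B > P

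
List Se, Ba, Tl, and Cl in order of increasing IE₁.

Ba < Tl < Se < Cl

IE₁ increases left→right with effective nuclear charge and decreases top→bottom as the valence shell moves farther out.
These span different periods and groups, so the two trends combine.
Tl > Ba: Tl lies to the right of Ba in period 6, so the across-period effect alone puts Tl higher.
Se > Tl: both effects reinforce here, so Se is clearly the higher of the two.
Cl > Se: both effects reinforce here, so Cl is clearly the higher of the two.
For reference (kJ/mol): Cl 1251, Se 941, Ba 503, Tl 589.
So from lowest to highest: Ba < Tl < Se < Cl.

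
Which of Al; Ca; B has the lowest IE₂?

Ca

The second ionization energy removes an electron from the +1 ion. For each element: Al⁺ still has 2 valence electrons; Ca⁺ still has 1 valence electron; B⁺ still has 2 valence electrons.
All are still removing valence electrons, so compare the +1 ions as you would atoms: IE_2 generally rises across a period (higher Z_eff) and falls down a group (larger shell), subject to the usual subshell exceptions.
Valence configurations: Al⁺ [Ne]3s², Ca⁺ [Ar]4s¹, B⁺ [He]2s².
The numbers (kJ/mol): Al 1817, Ca 1145, B 2427.
Overall IE_2 order: Ca < Al < B.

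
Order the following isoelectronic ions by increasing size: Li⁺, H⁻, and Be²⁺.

All of these have 2 electrons, so size is governed by nuclear charge alone: the more protons, the stronger the pull on the same electron cloud, and the smaller the ion.
Nuclear charges: Be²⁺ (Z=4), Li⁺ (Z=3), H⁻ (Z=1).
Smallest to largest: Be²⁺ < Li⁺ < H⁻.

Be²⁺ < Li⁺ < H⁻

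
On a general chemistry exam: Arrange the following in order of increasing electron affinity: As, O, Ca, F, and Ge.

O is in period 2, group 16; F is in period 2, group 17; Ca is in period 4, group 2; Ge is in period 4, group 14; As is in period 4, group 15.
Electron affinity generally becomes more exothermic across a period toward the halogens and less exothermic down a group.
These span different periods and groups, so the two trends combine.
As > Ca: As lies to the right of Ca in period 4, so the across-period effect alone puts As higher.
Ge > As: this pair runs against the simple trend — see the exception note.
O > Ge: relative to Ge, both the across-period and down-group shifts push O's electron affinity up.
F > O: F lies to the right of O in period 2, so the across-period effect alone puts F higher.
Note the exception: Ge has a higher electron affinity than As, contrary to the simple trend — adding an electron to As's half-filled 4p³ is unfavourable, so Ge (4p²) has the more exothermic EA.
Tabulated electron affinity (kJ/mol): O 141, F 328, Ca 2, Ge 119, As 78.
So from lowest to highest: Ca < As < Ge < O < F.

Ca < As < Ge < O < F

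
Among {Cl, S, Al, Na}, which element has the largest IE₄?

IE_4 is the cost of taking one more electron from the +3 cation: Cl³⁺ still has 4 valence electrons; S³⁺ still has 3 valence electrons; Al³⁺ is the bare [Ne] core; Na³⁺ is already 2 electrons into the core.
Core electrons are held far more tightly than valence electrons, so Na and Al top the IE_4 order.
Valence configurations: Cl³⁺ [Ne]3s²3p², S³⁺ [Ne]3s²3p¹.
The numbers (kJ/mol): Cl 5159, S 4556, Al 11577, Na 9543.
Hence IE_4: S < Cl < Na < Al.

Al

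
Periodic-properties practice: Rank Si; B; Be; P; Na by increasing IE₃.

P < Si < B < Na < Be

Consider each +2 ion: Si²⁺ still has 2 valence electrons; B²⁺ still has 1 valence electron; Be²⁺ is the bare [He] core; P²⁺ still has 3 valence electrons; Na²⁺ is already 1 electron into the core.
Core electrons are held far more tightly than valence electrons, so Na and Be top the IE_3 order.
Valence configurations: Si²⁺ [Ne]3s², B²⁺ [He]2s¹, P²⁺ [Ne]3s²3p¹.
P²⁺ loses a lone 3p electron whereas Si²⁺ must break into a filled 3s² pair, so IE_3(Si) > IE_3(P) even though P has the higher nuclear charge.
Approximate IE_3 values (kJ/mol): Si 3232, B 3660, Be 14849, P 2914, Na 6910.
Hence IE_3: P < Si < B < Na < Be.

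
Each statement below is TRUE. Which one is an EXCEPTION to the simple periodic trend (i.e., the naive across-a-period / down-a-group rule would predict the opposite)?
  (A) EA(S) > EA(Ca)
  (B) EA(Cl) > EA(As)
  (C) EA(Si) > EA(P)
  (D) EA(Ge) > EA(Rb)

(C)

The general trend: electron affinity increases across a period and decreases down a group.
(A) S (period 3, group 16) vs Ca (period 4, group 2): the stated order agrees with the simple trend.
(B) Cl (period 3, group 17) vs As (period 4, group 15): the stated order agrees with the simple trend.
(C) Si (period 3, group 14) vs P (period 3, group 15): the stated order contradicts the simple trend.
(D) Ge (period 4, group 14) vs Rb (period 5, group 1): the stated order agrees with the simple trend.
The exception is (C): adding an electron to P's half-filled 3p³ is unfavourable, so Si (3p²) has the more exothermic EA.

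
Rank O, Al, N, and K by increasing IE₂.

Al, N, K, O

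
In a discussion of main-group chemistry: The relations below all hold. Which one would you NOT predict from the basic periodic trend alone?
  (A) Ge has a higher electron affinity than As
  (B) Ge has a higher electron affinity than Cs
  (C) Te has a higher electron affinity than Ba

(A)

The general trend: electron affinity increases across a period and decreases down a group.
(A) Ge (period 4, group 14) vs As (period 4, group 15): the stated order contradicts the simple trend.
(B) Ge (period 4, group 14) vs Cs (period 6, group 1): the stated order agrees with the simple trend.
(C) Te (period 5, group 16) vs Ba (period 6, group 2): the stated order agrees with the simple trend.
The exception is (A): adding an electron to As's half-filled 4p³ is unfavourable, so Ge (4p²) has the more exothermic EA.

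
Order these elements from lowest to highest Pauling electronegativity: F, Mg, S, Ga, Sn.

Mg, Ga, Sn, S, F

F is in period 2, group 17; Mg is in period 3, group 2; S is in period 3, group 16; Ga is in period 4, group 13; Sn is in period 5, group 14.
Atoms toward the upper right of the periodic table pull bonding electrons most strongly.
Neither a single period nor a single group — weigh both effects.
Ga > Mg: the two effects oppose for this pair; the across-period effect wins (1.81 vs 1.31).
Sn > Ga: period and group pull opposite ways; the across-period shift dominates (1.96 vs 1.81).
S > Sn: both effects reinforce here, so S is clearly the higher of the two.
F > S: both effects reinforce here, so F is clearly the higher of the two.
Approximate values (Pauling): F 3.98, Mg 1.31, S 2.58, Ga 1.81, Sn 1.96.
So from lowest to highest: Mg < Ga < Sn < S < F.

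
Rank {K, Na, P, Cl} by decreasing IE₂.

Na > K > Cl > P

IE_2 is the cost of taking one more electron from the +1 cation: K⁺ is the bare [Ar] core; Na⁺ is the bare [Ne] core; P⁺ still has 4 valence electrons; Cl⁺ still has 6 valence electrons.
Pulling an electron out of a noble-gas core costs far more than removing a remaining valence electron, so K and Na sit at the high end of IE_2.
Valence configurations: P⁺ [Ne]3s²3p², Cl⁺ [Ne]3s²3p⁴.
Tabulated IE_2 (kJ/mol): K 3052, Na 4562, P 1907, Cl 2298.
Hence IE_2: P < Cl < K < Na.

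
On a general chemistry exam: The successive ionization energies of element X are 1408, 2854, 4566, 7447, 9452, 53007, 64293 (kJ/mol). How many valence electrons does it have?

5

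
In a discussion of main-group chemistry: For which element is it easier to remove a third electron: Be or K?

K

Consider each +2 ion: Be²⁺ is the bare [He] core; K²⁺ is already 1 electron into the core.
All of these are removing an electron from a noble-gas core or deeper; the smaller core (lower principal quantum number) is held far more tightly, and within a period the higher nuclear charge binds the same core more tightly.
The numbers (kJ/mol): Be 14849, K 4420.
Putting it together, IE_3: K < Be.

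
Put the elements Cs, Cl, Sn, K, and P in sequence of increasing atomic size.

Atomic radius shrinks across a period as nuclear charge pulls the same shell inward, and grows down a group as new shells are added.
Neither a single period nor a single group — weigh both effects.
P > Cl: both are in period 3; the period trend gives P the larger value.
Sn > P: both effects reinforce here, so Sn is clearly the larger of the two.
K > Sn: period and group pull opposite ways; the across-period shift dominates (196 vs 140 pm).
Cs > K: Cs sits below K in group 1, so the down-group effect alone puts Cs larger.
For reference (pm): P 111, Cl 99, K 196, Sn 140, Cs 232.
So from smallest to largest: Cl < P < Sn < K < Cs.

Cl < P < Sn < K < Cs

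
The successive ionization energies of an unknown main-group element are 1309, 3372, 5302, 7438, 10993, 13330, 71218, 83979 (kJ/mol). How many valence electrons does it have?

6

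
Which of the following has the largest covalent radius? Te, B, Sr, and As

Moving right in a period, electrons are added to the same shell under a stronger nuclear pull, so atoms get smaller; moving down, a new shell is opened and atoms get larger.
Here both period and group differ, so the two effects have to be weighed against each other.
As > B: the two effects oppose for this pair; the down-group effect wins (121 vs 85 pm).
Te > As: period and group pull opposite ways; the down-group shift dominates (136 vs 121 pm).
Sr > Te: both are in period 5; the period trend gives Sr the larger value.
Approximate values (pm): B 85, As 121, Sr 185, Te 136.
The largest covalent radius among these belongs to Sr.

Sr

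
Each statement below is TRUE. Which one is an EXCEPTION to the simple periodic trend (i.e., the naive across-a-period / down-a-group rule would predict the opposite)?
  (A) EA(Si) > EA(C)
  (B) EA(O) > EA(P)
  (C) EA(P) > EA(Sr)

(A)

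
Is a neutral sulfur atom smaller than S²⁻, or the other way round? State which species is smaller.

S

Forming S²⁻ adds 2 electrons to S. More electron–electron repulsion in the same shell, with unchanged nuclear charge, lets the cloud expand.
An anion is larger than its parent atom: S²⁻ > S.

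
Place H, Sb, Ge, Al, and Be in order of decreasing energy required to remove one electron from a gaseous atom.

H is in period 1, group 1; Be is in period 2, group 2; Al is in period 3, group 13; Ge is in period 4, group 14; Sb is in period 5, group 15.
First ionization energy rises across a period (greater Z_eff holds electrons more tightly) and falls down a group (valence electrons are farther from the nucleus).
These sit on a diagonal, where the across-period and down-group effects partly cancel.
Ge > Al: the two effects oppose for this pair; the across-period effect wins (762 vs 578 kJ/mol).
Sb > Ge: the two effects oppose for this pair; the across-period effect wins (831 vs 762 kJ/mol).
Be > Sb: period and group pull opposite ways; the down-group shift dominates (900 vs 831 kJ/mol).
H > Be: the two effects oppose for this pair; the down-group effect wins (1312 vs 900 kJ/mol).
Approximate values (kJ/mol): H 1312, Be 900, Al 578, Ge 762, Sb 831.
So from highest to lowest: H > Be > Sb > Ge > Al.

H > Be > Sb > Ge > Al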